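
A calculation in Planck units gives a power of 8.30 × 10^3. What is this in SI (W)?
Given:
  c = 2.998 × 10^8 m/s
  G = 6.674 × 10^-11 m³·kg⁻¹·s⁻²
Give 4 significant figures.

One Planck power: P_P = c⁵/G = 3.629 × 10^52 W.
8.30 × 10^3 × 3.629 × 10^52 W = 3.012 × 10^56 W

3.012 × 10^56 W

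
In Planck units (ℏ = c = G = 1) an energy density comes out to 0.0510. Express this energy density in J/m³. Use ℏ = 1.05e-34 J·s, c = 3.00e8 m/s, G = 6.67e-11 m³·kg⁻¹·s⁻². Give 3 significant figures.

One Planck energy density: u_P = c⁷/(ℏG²) = 4.68e113 J/m³.
0.0510 × 4.68e113 J/m³ = 2.39e112 J/m³

2.39e112 J/m³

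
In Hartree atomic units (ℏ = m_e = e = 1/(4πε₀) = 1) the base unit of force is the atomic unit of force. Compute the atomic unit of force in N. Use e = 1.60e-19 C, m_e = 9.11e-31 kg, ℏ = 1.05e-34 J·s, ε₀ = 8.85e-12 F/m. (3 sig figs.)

F_au = E_h/a₀ = m_e²e⁶/((4πε₀)³ℏ⁴)
E_h = 4.38e-18 J
a₀ = 5.26e-11 m
E_h/a₀ = 8.33e-8 N

8.33e-8 N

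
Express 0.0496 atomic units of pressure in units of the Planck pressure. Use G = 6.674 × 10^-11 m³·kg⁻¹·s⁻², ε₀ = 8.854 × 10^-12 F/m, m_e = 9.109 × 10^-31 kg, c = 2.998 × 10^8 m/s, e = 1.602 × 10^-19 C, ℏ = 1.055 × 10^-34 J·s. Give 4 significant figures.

atomic unit of pressure: P_au = E_h/a₀³ = m_e⁴e¹⁰/((4πε₀)⁵ℏ⁸) = 2.929 × 10^13 Pa
Planck pressure: p_P = c⁷/(ℏG²) = 4.632 × 10^113 Pa
0.0496 × 2.929 × 10^13 / 4.632 × 10^113 = 3.136 × 10^-102

3.136 × 10^-102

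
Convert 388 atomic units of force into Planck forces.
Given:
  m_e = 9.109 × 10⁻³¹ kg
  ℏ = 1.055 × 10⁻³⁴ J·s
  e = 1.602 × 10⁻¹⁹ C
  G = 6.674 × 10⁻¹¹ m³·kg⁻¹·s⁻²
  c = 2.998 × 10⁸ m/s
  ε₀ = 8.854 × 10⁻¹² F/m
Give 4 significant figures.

atomic unit of force: F_au = E_h/a₀ = m_e²e⁶/((4πε₀)³ℏ⁴) = 8.220 × 10⁻⁸ N
Planck force: F_P = c⁴/G = 1.210 × 10⁴⁴ N
388 × 8.220 × 10⁻⁸ / 1.210 × 10⁴⁴ = 2.635 × 10⁻⁴⁹

2.635 × 10⁻⁴⁹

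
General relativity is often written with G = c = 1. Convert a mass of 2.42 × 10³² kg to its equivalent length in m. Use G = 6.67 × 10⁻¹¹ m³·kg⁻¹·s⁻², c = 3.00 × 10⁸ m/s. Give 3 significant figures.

In G = c = 1 units mass has dimensions of length; the conversion factor is G/c².
2.42 × 10³² kg × (G/c²) = 1.79 × 10⁵ m

1.79 × 10⁵ m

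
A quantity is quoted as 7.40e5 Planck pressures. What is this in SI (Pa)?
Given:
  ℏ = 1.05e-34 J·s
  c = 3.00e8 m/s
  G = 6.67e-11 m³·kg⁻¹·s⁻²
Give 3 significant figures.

One Planck pressure: p_P = c⁷/(ℏG²) = 4.68e113 Pa.
7.40e5 × 4.68e113 Pa = 3.46e119 Pa

3.46e119 Pa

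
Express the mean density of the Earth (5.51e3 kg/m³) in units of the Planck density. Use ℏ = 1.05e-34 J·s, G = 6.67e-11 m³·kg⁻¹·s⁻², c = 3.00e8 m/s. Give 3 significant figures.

Planck density: ρ_P = c⁵/(ℏG²) = 5.20e96 kg/m³.
5.51e3 / 5.20e96 = 1.06e-93

1.06e-93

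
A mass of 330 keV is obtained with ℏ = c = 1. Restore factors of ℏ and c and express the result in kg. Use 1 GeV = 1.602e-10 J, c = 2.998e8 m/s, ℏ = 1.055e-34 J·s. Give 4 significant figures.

Mass is [E]/c²; divide by c².
1 GeV → 1/c² × (1 GeV in J) = 1.782e-27 kg.
Convert the energy scale: 330 keV = 3.30e-4 GeV.
Result: 3.30e-4 × 1.782e-27 = 5.882e-31 kg.

5.882e-31 kg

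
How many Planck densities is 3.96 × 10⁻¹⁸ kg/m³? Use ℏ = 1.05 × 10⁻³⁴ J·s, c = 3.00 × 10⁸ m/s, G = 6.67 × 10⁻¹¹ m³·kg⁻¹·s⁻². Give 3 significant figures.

Planck density: ρ_P = c⁵/(ℏG²) = 5.20 × 10⁹⁶ kg/m³.
3.96 × 10⁻¹⁸ / 5.20 × 10⁹⁶ = 7.61 × 10⁻¹¹⁵

7.61 × 10⁻¹¹⁵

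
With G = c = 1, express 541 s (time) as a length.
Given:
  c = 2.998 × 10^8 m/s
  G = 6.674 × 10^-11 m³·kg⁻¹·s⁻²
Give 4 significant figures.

Time → length via c.
541 s × (c) = 1.622 × 10^11 m

1.622 × 10^11 m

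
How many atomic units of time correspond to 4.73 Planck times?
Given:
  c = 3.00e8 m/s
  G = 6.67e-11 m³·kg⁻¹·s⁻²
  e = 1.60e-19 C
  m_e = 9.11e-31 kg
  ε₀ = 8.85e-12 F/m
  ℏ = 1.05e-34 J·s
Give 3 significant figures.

1.06e-26

Planck time: t_P = √(ℏG/c⁵) = 5.37e-44 s
atomic unit of time: τ_au = (4πε₀)²ℏ³/(m_e e⁴) = 2.40e-17 s
4.73 × 5.37e-44 / 2.40e-17 = 1.06e-26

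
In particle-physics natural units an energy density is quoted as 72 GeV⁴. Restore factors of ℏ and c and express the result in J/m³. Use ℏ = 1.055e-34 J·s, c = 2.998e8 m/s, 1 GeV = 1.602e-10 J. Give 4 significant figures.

1.499e39 J/m³

[E]/[L]³ = [E]⁴/(ℏc)³; restore (ℏc)⁻³.
1 GeV⁴ → 1/(ℏc)³ × (1 GeV in J)⁴ = 2.082e37 J/m³.
Result: 72 × 2.082e37 = 1.499e39 J/m³.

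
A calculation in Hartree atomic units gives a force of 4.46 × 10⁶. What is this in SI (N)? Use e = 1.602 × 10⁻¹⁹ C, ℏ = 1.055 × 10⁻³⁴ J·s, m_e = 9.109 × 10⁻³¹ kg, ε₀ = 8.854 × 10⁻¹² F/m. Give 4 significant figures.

One atomic unit of force: F_au = E_h/a₀ = m_e²e⁶/((4πε₀)³ℏ⁴) = 8.220 × 10⁻⁸ N.
4.46 × 10⁶ × 8.220 × 10⁻⁸ N = 0.3666 N

0.3666 N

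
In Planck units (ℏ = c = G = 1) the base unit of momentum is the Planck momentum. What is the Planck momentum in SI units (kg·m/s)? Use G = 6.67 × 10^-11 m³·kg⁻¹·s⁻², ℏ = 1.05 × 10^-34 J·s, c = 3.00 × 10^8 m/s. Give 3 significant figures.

p_P = √(ℏc³/G)
  = √(42.5)
  = 6.52 kg·m/s

6.52 kg·m/s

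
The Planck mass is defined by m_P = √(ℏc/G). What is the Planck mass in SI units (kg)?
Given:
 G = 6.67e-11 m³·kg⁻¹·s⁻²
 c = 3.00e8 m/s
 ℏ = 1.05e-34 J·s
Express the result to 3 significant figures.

2.17e-8 kg

m_P = √(ℏc/G)
  = √(4.72e-16)
  = 2.17e-8 kg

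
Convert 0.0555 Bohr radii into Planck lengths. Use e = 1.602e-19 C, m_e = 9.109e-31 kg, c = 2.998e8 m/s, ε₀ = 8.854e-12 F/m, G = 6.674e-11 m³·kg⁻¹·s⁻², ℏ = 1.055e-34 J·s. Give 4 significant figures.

Bohr radius: a₀ = 4πε₀ℏ²/(m_e e²) = 5.297e-11 m
Planck length: ℓ_P = √(ℏG/c³) = 1.616e-35 m
0.0555 × 5.297e-11 / 1.616e-35 = 1.819e23

1.819e23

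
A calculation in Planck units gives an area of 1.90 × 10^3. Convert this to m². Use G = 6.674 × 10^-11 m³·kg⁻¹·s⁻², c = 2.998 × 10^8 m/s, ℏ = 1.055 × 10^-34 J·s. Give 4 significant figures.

One Planck area: A_P = ℏG/c³ = 2.613 × 10^-70 m².
1.90 × 10^3 × 2.613 × 10^-70 m² = 4.965 × 10^-67 m²

4.965 × 10^-67 m²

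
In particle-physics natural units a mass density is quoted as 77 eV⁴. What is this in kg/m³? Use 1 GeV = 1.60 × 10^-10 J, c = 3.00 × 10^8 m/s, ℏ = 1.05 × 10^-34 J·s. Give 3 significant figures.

Mass density is [E]/(c²[L]³) = [E]⁴/(ℏ³c⁵).
1 GeV⁴ → 1/(ℏ³c⁵) × (1 GeV in J)⁴ = 2.33 × 10^20 kg/m³.
Convert the energy scale: 77 eV⁴ = 7.70 × 10^-35 GeV⁴.
Result: 7.70 × 10^-35 × 2.33 × 10^20 = 1.79 × 10^-14 kg/m³.

1.79 × 10^-14 kg/m³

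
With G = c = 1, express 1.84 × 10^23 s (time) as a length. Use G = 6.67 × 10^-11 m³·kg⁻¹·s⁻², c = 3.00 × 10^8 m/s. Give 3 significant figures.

5.52 × 10^31 m

Time → length via c.
1.84 × 10^23 s × (c) = 5.52 × 10^31 m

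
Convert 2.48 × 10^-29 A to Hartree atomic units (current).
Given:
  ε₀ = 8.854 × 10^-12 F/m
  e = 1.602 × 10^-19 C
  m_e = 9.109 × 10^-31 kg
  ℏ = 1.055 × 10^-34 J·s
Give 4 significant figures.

atomic unit of electric current: I_au = e E_h/ℏ = m_e e⁵/((4πε₀)²ℏ³) = 6.612 × 10^-3 A.
2.48 × 10^-29 / 6.612 × 10^-3 = 3.751 × 10^-27

3.751 × 10^-27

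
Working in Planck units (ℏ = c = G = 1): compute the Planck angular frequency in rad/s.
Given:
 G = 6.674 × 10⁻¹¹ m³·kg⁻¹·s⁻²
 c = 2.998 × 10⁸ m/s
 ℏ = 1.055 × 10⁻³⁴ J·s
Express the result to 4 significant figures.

1.855 × 10⁴³ rad/s

The unique combination of the constants set to 1 with dimensions of angular frequency is ω_P = √(c⁵/(ℏG)).
  = √(3.440 × 10⁸⁶)
  = 1.855 × 10⁴³ rad/s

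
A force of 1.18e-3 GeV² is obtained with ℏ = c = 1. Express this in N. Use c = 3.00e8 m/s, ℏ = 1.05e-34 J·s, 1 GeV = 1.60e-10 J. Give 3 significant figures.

959 N

Force is [E]/[L] = [E]²/(ℏc); restore (ℏc)⁻¹.
1 GeV² → 1/(ℏc) × (1 GeV in J)² = 8.13e5 N.
Result: 1.18e-3 × 8.13e5 = 959 N.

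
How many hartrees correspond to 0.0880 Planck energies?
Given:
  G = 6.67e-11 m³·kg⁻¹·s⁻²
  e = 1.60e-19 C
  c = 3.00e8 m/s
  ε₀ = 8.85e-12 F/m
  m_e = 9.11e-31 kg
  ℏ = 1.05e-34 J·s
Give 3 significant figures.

3.93e25

Planck energy: E_P = √(ℏc⁵/G) = 1.96e9 J
hartree: E_h = m_e e⁴/(4πε₀ℏ)² = 4.38e-18 J
0.0880 × 1.96e9 / 4.38e-18 = 3.93e25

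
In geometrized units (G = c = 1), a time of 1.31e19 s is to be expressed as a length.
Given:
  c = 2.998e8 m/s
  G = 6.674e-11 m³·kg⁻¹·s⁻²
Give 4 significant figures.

3.927e27 m

Time → length via c.
1.31e19 s × (c) = 3.927e27 m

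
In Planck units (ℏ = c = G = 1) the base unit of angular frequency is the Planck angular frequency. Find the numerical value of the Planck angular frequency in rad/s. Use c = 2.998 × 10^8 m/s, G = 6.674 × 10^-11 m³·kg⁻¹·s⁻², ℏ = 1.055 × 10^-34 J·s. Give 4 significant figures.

ω_P = √(c⁵/(ℏG))
  = √(3.440 × 10^86)
  = 1.855 × 10^43 rad/s

1.855 × 10^43 rad/s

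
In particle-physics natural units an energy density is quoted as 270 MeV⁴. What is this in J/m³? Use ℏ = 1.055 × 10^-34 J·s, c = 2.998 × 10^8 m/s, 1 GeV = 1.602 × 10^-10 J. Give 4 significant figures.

[E]/[L]³ = [E]⁴/(ℏc)³; restore (ℏc)⁻³.
1 GeV⁴ → 1/(ℏc)³ × (1 GeV in J)⁴ = 2.082 × 10^37 J/m³.
Convert the energy scale: 270 MeV⁴ = 2.70 × 10^-10 GeV⁴.
Result: 2.70 × 10^-10 × 2.082 × 10^37 = 5.620 × 10^27 J/m³.

5.620 × 10^27 J/m³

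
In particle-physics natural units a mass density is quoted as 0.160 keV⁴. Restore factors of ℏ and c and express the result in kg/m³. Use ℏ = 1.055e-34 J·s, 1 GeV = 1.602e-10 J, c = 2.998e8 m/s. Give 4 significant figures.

3.706e-5 kg/m³

Mass density is [E]/(c²[L]³) = [E]⁴/(ℏ³c⁵).
1 GeV⁴ → 1/(ℏ³c⁵) × (1 GeV in J)⁴ = 2.316e20 kg/m³.
Convert the energy scale: 0.160 keV⁴ = 1.60e-25 GeV⁴.
Result: 1.60e-25 × 2.316e20 = 3.706e-5 kg/m³.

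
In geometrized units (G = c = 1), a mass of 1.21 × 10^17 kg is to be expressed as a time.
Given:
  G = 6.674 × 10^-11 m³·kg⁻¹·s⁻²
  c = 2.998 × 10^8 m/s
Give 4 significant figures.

Mass → time via G/c³.
1.21 × 10^17 kg × (G/c³) = 2.997 × 10^-19 s

2.997 × 10^-19 s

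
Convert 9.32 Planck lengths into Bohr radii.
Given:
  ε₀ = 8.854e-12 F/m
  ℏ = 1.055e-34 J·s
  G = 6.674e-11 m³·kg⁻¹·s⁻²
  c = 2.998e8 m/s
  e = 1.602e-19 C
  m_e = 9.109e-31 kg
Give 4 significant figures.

2.844e-24

Planck length: ℓ_P = √(ℏG/c³) = 1.616e-35 m
Bohr radius: a₀ = 4πε₀ℏ²/(m_e e²) = 5.297e-11 m
9.32 × 1.616e-35 / 5.297e-11 = 2.844e-24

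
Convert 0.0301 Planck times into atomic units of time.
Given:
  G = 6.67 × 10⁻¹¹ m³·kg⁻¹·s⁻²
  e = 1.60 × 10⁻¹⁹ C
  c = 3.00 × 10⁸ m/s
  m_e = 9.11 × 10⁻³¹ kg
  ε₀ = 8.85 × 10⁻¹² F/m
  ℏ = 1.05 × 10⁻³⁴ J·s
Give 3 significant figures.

6.74 × 10⁻²⁹

Planck time: t_P = √(ℏG/c⁵) = 5.37 × 10⁻⁴⁴ s
atomic unit of time: τ_au = (4πε₀)²ℏ³/(m_e e⁴) = 2.40 × 10⁻¹⁷ s
0.0301 × 5.37 × 10⁻⁴⁴ / 2.40 × 10⁻¹⁷ = 6.74 × 10⁻²⁹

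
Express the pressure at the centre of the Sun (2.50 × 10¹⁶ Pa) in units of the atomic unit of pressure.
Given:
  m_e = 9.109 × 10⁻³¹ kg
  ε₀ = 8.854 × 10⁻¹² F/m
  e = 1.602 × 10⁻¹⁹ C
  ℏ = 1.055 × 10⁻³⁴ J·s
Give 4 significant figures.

atomic unit of pressure: P_au = E_h/a₀³ = m_e⁴e¹⁰/((4πε₀)⁵ℏ⁸) = 2.929 × 10¹³ Pa.
2.50 × 10¹⁶ / 2.929 × 10¹³ = 853.5

853.5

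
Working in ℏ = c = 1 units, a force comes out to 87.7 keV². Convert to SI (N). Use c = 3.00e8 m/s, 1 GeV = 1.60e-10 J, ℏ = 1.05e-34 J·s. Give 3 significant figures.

Force is [E]/[L] = [E]²/(ℏc); restore (ℏc)⁻¹.
1 GeV² → 1/(ℏc) × (1 GeV in J)² = 8.13e5 N.
Convert the energy scale: 87.7 keV² = 8.77e-11 GeV².
Result: 8.77e-11 × 8.13e5 = 7.13e-5 N.

7.13e-5 N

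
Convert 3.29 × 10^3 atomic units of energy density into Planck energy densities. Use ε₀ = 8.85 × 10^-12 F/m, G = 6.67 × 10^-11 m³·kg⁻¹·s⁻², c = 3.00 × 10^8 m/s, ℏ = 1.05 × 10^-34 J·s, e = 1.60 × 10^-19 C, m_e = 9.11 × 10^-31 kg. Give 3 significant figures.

2.12 × 10^-97

atomic unit of energy density: u_au = E_h/a₀³ = m_e⁴e¹⁰/((4πε₀)⁵ℏ⁸) = 3.01 × 10^13 J/m³
Planck energy density: u_P = c⁷/(ℏG²) = 4.68 × 10^113 J/m³
3.29 × 10^3 × 3.01 × 10^13 / 4.68 × 10^113 = 2.12 × 10^-97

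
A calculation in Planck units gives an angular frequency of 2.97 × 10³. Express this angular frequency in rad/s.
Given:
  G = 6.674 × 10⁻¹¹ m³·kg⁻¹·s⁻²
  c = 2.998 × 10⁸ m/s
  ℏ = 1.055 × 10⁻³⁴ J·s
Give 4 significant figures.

5.508 × 10⁴⁶ rad/s

One Planck angular frequency: ω_P = √(c⁵/(ℏG)) = 1.855 × 10⁴³ rad/s.
2.97 × 10³ × 1.855 × 10⁴³ rad/s = 5.508 × 10⁴⁶ rad/s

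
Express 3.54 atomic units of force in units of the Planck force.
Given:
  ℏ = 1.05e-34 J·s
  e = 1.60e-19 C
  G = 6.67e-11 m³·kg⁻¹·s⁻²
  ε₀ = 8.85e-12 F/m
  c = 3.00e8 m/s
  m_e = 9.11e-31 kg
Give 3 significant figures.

2.43e-51

atomic unit of force: F_au = E_h/a₀ = m_e²e⁶/((4πε₀)³ℏ⁴) = 8.33e-8 N
Planck force: F_P = c⁴/G = 1.21e44 N
3.54 × 8.33e-8 / 1.21e44 = 2.43e-51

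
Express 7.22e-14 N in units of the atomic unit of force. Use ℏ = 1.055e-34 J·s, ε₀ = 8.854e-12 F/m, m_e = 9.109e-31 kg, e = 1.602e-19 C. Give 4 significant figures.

atomic unit of force: F_au = E_h/a₀ = m_e²e⁶/((4πε₀)³ℏ⁴) = 8.220e-8 N.
7.22e-14 / 8.220e-8 = 8.784e-7

8.784e-7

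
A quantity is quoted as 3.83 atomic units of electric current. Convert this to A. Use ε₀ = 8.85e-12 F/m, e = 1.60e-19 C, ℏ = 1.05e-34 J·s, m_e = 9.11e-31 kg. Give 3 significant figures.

One atomic unit of electric current: I_au = e E_h/ℏ = m_e e⁵/((4πε₀)²ℏ³) = 6.67e-3 A.
3.83 × 6.67e-3 A = 0.0256 A

0.0256 A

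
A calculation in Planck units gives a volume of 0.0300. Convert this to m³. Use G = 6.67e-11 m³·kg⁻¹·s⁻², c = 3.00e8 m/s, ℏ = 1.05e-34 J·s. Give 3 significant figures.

1.25e-106 m³

One Planck volume: V_P = (ℏG/c³)^(3/2) = 4.18e-105 m³.
0.0300 × 4.18e-105 m³ = 1.25e-106 m³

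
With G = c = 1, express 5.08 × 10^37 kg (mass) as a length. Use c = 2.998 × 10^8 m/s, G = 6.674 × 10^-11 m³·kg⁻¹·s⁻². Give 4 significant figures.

3.772 × 10^10 m

In G = c = 1 units mass has dimensions of length; the conversion factor is G/c².
5.08 × 10^37 kg × (G/c²) = 3.772 × 10^10 m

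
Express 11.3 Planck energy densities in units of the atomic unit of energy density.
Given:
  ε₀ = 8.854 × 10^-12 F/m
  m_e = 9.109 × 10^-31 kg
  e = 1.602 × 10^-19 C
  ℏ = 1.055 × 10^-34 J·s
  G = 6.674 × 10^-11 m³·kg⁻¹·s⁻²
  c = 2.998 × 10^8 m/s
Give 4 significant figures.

Planck energy density: u_P = c⁷/(ℏG²) = 4.632 × 10^113 J/m³
atomic unit of energy density: u_au = E_h/a₀³ = m_e⁴e¹⁰/((4πε₀)⁵ℏ⁸) = 2.929 × 10^13 J/m³
11.3 × 4.632 × 10^113 / 2.929 × 10^13 = 1.787 × 10^101

1.787 × 10^101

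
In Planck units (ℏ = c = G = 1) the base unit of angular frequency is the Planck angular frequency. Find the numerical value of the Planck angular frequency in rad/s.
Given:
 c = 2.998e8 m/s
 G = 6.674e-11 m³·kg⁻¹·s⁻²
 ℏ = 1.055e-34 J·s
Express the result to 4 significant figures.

ω_P = √(c⁵/(ℏG))
  = √(3.440e86)
  = 1.855e43 rad/s

1.855e43 rad/s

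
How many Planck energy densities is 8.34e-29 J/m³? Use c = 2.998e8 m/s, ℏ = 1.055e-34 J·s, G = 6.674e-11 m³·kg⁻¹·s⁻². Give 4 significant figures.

Planck energy density: u_P = c⁷/(ℏG²) = 4.632e113 J/m³.
8.34e-29 / 4.632e113 = 1.800e-142

1.800e-142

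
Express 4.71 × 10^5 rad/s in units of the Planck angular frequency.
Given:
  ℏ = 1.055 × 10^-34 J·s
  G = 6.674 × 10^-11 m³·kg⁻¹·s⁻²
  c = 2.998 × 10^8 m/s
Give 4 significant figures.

2.540 × 10^-38

Planck angular frequency: ω_P = √(c⁵/(ℏG)) = 1.855 × 10^43 rad/s.
4.71 × 10^5 / 1.855 × 10^43 = 2.540 × 10^-38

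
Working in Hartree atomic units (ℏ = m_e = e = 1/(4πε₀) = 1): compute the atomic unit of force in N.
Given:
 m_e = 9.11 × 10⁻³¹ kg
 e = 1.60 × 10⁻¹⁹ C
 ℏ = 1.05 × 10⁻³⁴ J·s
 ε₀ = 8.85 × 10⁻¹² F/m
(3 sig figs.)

Dimensional analysis gives F_au = E_h/a₀ = m_e²e⁶/((4πε₀)³ℏ⁴).
E_h = 4.38 × 10⁻¹⁸ J
a₀ = 5.26 × 10⁻¹¹ m
E_h/a₀ = 8.33 × 10⁻⁸ N

8.33 × 10⁻⁸ N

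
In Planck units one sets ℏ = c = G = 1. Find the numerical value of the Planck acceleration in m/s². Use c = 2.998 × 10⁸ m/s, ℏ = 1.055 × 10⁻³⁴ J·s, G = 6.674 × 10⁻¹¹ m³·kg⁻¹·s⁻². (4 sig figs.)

5.560 × 10⁵¹ m/s²

a_P = √(c⁷/(ℏG))
  = √(3.092 × 10¹⁰³)
  = 5.560 × 10⁵¹ m/s²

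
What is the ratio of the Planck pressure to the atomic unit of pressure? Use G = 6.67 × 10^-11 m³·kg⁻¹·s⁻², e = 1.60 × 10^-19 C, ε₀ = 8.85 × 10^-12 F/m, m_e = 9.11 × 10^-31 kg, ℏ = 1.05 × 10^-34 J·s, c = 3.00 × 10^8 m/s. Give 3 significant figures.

Planck pressure: p_P = c⁷/(ℏG²) = 4.68 × 10^113 Pa
atomic unit of pressure: P_au = E_h/a₀³ = m_e⁴e¹⁰/((4πε₀)⁵ℏ⁸) = 3.01 × 10^13 Pa
ratio = 4.68 × 10^113 / 3.01 × 10^13 = 1.55 × 10^100

1.55 × 10^100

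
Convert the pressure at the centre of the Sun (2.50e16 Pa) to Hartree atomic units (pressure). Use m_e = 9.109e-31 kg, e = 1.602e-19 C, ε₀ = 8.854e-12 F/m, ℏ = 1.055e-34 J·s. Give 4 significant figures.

atomic unit of pressure: P_au = E_h/a₀³ = m_e⁴e¹⁰/((4πε₀)⁵ℏ⁸) = 2.929e13 Pa.
2.50e16 / 2.929e13 = 853.5

853.5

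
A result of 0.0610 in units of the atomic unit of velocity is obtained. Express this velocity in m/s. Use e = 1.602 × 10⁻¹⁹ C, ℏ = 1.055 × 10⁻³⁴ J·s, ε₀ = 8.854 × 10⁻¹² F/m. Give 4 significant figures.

One atomic unit of velocity: v_au = e²/(4πε₀ℏ) = 2.186 × 10⁶ m/s.
0.0610 × 2.186 × 10⁶ m/s = 1.334 × 10⁵ m/s

1.334 × 10⁵ m/s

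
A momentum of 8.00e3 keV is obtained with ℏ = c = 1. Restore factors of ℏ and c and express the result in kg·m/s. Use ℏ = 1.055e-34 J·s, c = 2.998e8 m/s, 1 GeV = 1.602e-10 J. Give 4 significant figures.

4.275e-21 kg·m/s

Momentum is [E]/c; divide by c.
1 GeV → 1/c × (1 GeV in J) = 5.344e-19 kg·m/s.
Convert the energy scale: 8.00e3 keV = 8.00e-3 GeV.
Result: 8.00e-3 × 5.344e-19 = 4.275e-21 kg·m/s.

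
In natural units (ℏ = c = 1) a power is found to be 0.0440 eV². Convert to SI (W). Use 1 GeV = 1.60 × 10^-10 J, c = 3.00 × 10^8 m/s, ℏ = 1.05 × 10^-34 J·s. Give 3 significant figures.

1.07 × 10^-5 W

Power is [E]/[T] = [E]²/ℏ.
1 GeV² → 1/ℏ × (1 GeV in J)² = 2.44 × 10^14 W.
Convert the energy scale: 0.0440 eV² = 4.40 × 10^-20 GeV².
Result: 4.40 × 10^-20 × 2.44 × 10^14 = 1.07 × 10^-5 W.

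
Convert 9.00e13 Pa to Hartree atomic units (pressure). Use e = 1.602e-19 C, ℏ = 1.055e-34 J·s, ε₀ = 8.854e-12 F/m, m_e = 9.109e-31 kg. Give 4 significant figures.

3.073

atomic unit of pressure: P_au = E_h/a₀³ = m_e⁴e¹⁰/((4πε₀)⁵ℏ⁸) = 2.929e13 Pa.
9.00e13 / 2.929e13 = 3.073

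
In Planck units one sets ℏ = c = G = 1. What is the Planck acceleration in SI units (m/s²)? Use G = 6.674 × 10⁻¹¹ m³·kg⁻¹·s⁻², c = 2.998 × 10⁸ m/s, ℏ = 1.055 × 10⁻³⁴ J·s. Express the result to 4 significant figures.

a_P = √(c⁷/(ℏG))
  = √(3.092 × 10¹⁰³)
  = 5.560 × 10⁵¹ m/s²

5.560 × 10⁵¹ m/s²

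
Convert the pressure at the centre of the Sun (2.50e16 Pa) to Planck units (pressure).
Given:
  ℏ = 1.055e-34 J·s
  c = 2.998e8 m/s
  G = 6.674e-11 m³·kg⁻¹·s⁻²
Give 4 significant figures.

Planck pressure: p_P = c⁷/(ℏG²) = 4.632e113 Pa.
2.50e16 / 4.632e113 = 5.397e-98

5.397e-98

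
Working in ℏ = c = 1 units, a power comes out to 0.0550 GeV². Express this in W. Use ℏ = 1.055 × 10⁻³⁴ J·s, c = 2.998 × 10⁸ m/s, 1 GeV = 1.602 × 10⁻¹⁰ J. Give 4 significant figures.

1.338 × 10¹³ W

Power is [E]/[T] = [E]²/ℏ.
1 GeV² → 1/ℏ × (1 GeV in J)² = 2.433 × 10¹⁴ W.
Result: 0.0550 × 2.433 × 10¹⁴ = 1.338 × 10¹³ W.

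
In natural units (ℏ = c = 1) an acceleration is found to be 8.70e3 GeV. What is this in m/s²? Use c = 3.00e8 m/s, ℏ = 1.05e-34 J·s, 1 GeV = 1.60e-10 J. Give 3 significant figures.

Acceleration is [L]/[T]² = c·[E]/ℏ.
1 GeV → c/ℏ × (1 GeV in J) = 4.57e32 m/s².
Result: 8.70e3 × 4.57e32 = 3.98e36 m/s².

3.98e36 m/s²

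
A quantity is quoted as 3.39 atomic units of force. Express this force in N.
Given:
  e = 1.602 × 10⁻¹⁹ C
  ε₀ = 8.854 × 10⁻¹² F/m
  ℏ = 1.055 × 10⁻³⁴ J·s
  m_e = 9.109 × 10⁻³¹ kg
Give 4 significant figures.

2.786 × 10⁻⁷ N

One atomic unit of force: F_au = E_h/a₀ = m_e²e⁶/((4πε₀)³ℏ⁴) = 8.220 × 10⁻⁸ N.
3.39 × 8.220 × 10⁻⁸ N = 2.786 × 10⁻⁷ N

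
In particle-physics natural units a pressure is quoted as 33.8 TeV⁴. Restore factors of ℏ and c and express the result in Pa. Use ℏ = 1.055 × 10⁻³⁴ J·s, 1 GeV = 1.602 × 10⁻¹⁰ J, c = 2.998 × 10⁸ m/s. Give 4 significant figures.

Pressure is [E]/[L]³ = [E]⁴/(ℏc)³.
1 GeV⁴ → 1/(ℏc)³ × (1 GeV in J)⁴ = 2.082 × 10³⁷ Pa.
Convert the energy scale: 33.8 TeV⁴ = 3.38 × 10¹³ GeV⁴.
Result: 3.38 × 10¹³ × 2.082 × 10³⁷ = 7.036 × 10⁵⁰ Pa.

7.036 × 10⁵⁰ Pa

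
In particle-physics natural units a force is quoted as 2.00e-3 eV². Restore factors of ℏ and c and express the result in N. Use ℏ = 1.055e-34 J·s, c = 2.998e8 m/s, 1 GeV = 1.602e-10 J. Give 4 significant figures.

Force is [E]/[L] = [E]²/(ℏc); restore (ℏc)⁻¹.
1 GeV² → 1/(ℏc) × (1 GeV in J)² = 8.114e5 N.
Convert the energy scale: 2.00e-3 eV² = 2.00e-21 GeV².
Result: 2.00e-21 × 8.114e5 = 1.623e-15 N.

1.623e-15 N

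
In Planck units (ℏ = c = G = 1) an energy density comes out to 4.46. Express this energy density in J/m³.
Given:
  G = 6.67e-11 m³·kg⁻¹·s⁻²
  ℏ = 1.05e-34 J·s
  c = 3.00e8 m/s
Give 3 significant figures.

2.09e114 J/m³

One Planck energy density: u_P = c⁷/(ℏG²) = 4.68e113 J/m³.
4.46 × 4.68e113 J/m³ = 2.09e114 J/m³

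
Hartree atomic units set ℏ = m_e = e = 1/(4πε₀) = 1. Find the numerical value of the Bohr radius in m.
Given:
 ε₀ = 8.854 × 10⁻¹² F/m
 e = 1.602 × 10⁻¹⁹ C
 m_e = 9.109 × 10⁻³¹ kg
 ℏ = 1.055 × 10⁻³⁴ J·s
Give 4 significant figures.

5.297 × 10⁻¹¹ m

Dimensional analysis gives a₀ = 4πε₀ℏ²/(m_e e²).
  = 1.238 × 10⁻⁷⁸ / 2.338 × 10⁻⁶⁸
  = 5.297 × 10⁻¹¹ m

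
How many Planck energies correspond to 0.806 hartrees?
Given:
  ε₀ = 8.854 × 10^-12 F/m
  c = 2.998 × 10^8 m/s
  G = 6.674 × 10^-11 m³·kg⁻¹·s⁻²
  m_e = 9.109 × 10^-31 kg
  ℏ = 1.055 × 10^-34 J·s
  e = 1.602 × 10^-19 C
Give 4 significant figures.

hartree: E_h = m_e e⁴/(4πε₀ℏ)² = 4.354 × 10^-18 J
Planck energy: E_P = √(ℏc⁵/G) = 1.957 × 10^9 J
0.806 × 4.354 × 10^-18 / 1.957 × 10^9 = 1.794 × 10^-27

1.794 × 10^-27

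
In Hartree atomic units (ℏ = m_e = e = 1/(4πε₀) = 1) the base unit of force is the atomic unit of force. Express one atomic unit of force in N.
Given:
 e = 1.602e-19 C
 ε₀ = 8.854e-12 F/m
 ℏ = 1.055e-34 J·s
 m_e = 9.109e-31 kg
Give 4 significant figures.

8.220e-8 N

F_au = E_h/a₀ = m_e²e⁶/((4πε₀)³ℏ⁴)
E_h = 4.354e-18 J
a₀ = 5.297e-11 m
E_h/a₀ = 8.220e-8 N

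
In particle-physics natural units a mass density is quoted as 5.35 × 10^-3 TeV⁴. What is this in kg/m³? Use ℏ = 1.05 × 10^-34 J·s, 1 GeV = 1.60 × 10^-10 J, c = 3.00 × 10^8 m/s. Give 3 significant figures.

1.25 × 10^30 kg/m³

Mass density is [E]/(c²[L]³) = [E]⁴/(ℏ³c⁵).
1 GeV⁴ → 1/(ℏ³c⁵) × (1 GeV in J)⁴ = 2.33 × 10^20 kg/m³.
Convert the energy scale: 5.35 × 10^-3 TeV⁴ = 5.35 × 10^9 GeV⁴.
Result: 5.35 × 10^9 × 2.33 × 10^20 = 1.25 × 10^30 kg/m³.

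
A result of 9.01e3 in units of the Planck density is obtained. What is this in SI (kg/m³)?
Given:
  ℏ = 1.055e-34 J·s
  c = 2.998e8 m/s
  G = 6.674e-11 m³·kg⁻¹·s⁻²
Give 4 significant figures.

4.644e100 kg/m³

One Planck density: ρ_P = c⁵/(ℏG²) = 5.154e96 kg/m³.
9.01e3 × 5.154e96 kg/m³ = 4.644e100 kg/m³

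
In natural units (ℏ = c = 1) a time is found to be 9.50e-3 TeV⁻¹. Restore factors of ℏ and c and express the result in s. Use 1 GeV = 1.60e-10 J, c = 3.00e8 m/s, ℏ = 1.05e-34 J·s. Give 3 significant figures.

6.23e-30 s

A time is [E]⁻¹ in ℏ=c=1; restore one factor of ℏ.
1 GeV⁻¹ → ℏ × (1 GeV in J)⁻¹ = 6.56e-25 s.
Convert the energy scale: 9.50e-3 TeV⁻¹ = 9.50e-6 GeV⁻¹.
Result: 9.50e-6 × 6.56e-25 = 6.23e-30 s.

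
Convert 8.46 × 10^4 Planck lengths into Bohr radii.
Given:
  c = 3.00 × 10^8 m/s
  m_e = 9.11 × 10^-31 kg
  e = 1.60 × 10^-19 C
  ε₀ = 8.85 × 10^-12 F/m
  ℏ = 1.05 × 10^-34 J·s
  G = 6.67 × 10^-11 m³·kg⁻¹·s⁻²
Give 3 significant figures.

Planck length: ℓ_P = √(ℏG/c³) = 1.61 × 10^-35 m
Bohr radius: a₀ = 4πε₀ℏ²/(m_e e²) = 5.26 × 10^-11 m
8.46 × 10^4 × 1.61 × 10^-35 / 5.26 × 10^-11 = 2.59 × 10^-20

2.59 × 10^-20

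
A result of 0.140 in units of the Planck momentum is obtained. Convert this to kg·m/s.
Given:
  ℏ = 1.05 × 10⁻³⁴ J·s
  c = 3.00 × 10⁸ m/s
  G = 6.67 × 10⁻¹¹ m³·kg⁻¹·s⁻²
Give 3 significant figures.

0.913 kg·m/s

One Planck momentum: p_P = √(ℏc³/G) = 6.52 kg·m/s.
0.140 × 6.52 kg·m/s = 0.913 kg·m/s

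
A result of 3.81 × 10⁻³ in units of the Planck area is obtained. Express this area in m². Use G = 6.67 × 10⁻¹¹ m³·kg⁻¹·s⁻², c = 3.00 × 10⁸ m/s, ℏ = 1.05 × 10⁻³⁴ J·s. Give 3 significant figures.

One Planck area: A_P = ℏG/c³ = 2.59 × 10⁻⁷⁰ m².
3.81 × 10⁻³ × 2.59 × 10⁻⁷⁰ m² = 9.88 × 10⁻⁷³ m²

9.88 × 10⁻⁷³ m²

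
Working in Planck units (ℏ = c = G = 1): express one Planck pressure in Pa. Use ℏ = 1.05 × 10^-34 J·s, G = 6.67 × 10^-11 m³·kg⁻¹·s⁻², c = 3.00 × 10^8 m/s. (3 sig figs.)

4.68 × 10^113 Pa

From ℏ = c = G = 1 the pressure scale is p_P = c⁷/(ℏG²).
  = 2.19 × 10^59 / 4.67 × 10^-55
  = 4.68 × 10^113 Pa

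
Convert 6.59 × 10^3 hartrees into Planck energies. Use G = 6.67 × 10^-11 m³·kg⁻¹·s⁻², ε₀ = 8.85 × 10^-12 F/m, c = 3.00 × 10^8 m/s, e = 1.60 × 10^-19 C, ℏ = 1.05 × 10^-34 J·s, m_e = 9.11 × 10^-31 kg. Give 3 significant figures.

hartree: E_h = m_e e⁴/(4πε₀ℏ)² = 4.38 × 10^-18 J
Planck energy: E_P = √(ℏc⁵/G) = 1.96 × 10^9 J
6.59 × 10^3 × 4.38 × 10^-18 / 1.96 × 10^9 = 1.48 × 10^-23

1.48 × 10^-23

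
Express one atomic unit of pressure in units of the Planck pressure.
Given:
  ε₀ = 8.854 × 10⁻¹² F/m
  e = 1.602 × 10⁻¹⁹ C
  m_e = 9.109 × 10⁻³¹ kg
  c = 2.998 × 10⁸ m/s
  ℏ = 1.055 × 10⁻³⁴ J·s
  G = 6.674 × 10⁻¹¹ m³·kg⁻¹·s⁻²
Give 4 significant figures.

atomic unit of pressure: P_au = E_h/a₀³ = m_e⁴e¹⁰/((4πε₀)⁵ℏ⁸) = 2.929 × 10¹³ Pa
Planck pressure: p_P = c⁷/(ℏG²) = 4.632 × 10¹¹³ Pa
ratio = 2.929 × 10¹³ / 4.632 × 10¹¹³ = 6.323 × 10⁻¹⁰¹

6.323 × 10⁻¹⁰¹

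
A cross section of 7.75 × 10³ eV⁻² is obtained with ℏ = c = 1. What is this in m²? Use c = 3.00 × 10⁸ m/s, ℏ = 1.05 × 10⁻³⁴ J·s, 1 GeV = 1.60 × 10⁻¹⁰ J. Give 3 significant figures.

Area is [L]² = [E]⁻²·(ℏc)²; restore (ℏc)².
1 GeV⁻² → (ℏc)² × (1 GeV in J)⁻² = 3.88 × 10⁻³² m².
Convert the energy scale: 7.75 × 10³ eV⁻² = 7.75 × 10²¹ GeV⁻².
Result: 7.75 × 10²¹ × 3.88 × 10⁻³² = 3.00 × 10⁻¹⁰ m².

3.00 × 10⁻¹⁰ m²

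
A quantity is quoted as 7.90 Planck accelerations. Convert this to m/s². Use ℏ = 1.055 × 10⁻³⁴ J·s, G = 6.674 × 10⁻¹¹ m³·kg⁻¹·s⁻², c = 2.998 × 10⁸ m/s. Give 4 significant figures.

One Planck acceleration: a_P = √(c⁷/(ℏG)) = 5.560 × 10⁵¹ m/s².
7.90 × 5.560 × 10⁵¹ m/s² = 4.393 × 10⁵² m/s²

4.393 × 10⁵² m/s²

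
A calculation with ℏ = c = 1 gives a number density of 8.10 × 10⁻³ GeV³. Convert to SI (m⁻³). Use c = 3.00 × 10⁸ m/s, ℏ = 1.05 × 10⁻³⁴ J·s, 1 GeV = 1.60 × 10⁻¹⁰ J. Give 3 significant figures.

1.06 × 10⁴⁵ m⁻³

Number density is [L]⁻³ = [E]³/(ℏc)³.
1 GeV³ → 1/(ℏc)³ × (1 GeV in J)³ = 1.31 × 10⁴⁷ m⁻³.
Result: 8.10 × 10⁻³ × 1.31 × 10⁴⁷ = 1.06 × 10⁴⁵ m⁻³.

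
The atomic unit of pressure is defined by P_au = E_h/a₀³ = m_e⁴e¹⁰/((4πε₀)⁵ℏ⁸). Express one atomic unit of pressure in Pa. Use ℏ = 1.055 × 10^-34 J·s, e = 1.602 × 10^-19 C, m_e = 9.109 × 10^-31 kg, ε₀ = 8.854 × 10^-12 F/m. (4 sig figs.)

P_au = E_h/a₀³ = m_e⁴e¹⁰/((4πε₀)⁵ℏ⁸)
E_h = 4.354 × 10^-18 J
a₀ = 5.297 × 10^-11 m
E_h/a₀³ = 2.929 × 10^13 Pa

2.929 × 10^13 Pa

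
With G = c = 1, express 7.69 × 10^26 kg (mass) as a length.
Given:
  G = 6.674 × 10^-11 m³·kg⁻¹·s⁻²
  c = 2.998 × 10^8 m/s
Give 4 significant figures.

In G = c = 1 units mass has dimensions of length; the conversion factor is G/c².
7.69 × 10^26 kg × (G/c²) = 0.5710 m

0.5710 m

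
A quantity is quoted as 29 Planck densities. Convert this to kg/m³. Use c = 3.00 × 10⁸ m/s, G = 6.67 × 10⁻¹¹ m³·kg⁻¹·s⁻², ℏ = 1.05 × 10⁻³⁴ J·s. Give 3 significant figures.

One Planck density: ρ_P = c⁵/(ℏG²) = 5.20 × 10⁹⁶ kg/m³.
29 × 5.20 × 10⁹⁶ kg/m³ = 1.51 × 10⁹⁸ kg/m³

1.51 × 10⁹⁸ kg/m³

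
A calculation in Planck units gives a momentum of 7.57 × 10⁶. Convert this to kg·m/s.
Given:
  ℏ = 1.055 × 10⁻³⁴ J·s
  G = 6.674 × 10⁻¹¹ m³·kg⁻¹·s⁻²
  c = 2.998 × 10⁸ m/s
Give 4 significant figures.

4.941 × 10⁷ kg·m/s

One Planck momentum: p_P = √(ℏc³/G) = 6.527 kg·m/s.
7.57 × 10⁶ × 6.527 kg·m/s = 4.941 × 10⁷ kg·m/s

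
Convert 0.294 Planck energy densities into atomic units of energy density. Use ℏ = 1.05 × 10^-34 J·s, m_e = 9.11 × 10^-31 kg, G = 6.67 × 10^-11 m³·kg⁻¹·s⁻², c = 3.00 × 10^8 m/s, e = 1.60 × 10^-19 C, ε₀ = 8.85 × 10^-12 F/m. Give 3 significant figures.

4.57 × 10^99

Planck energy density: u_P = c⁷/(ℏG²) = 4.68 × 10^113 J/m³
atomic unit of energy density: u_au = E_h/a₀³ = m_e⁴e¹⁰/((4πε₀)⁵ℏ⁸) = 3.01 × 10^13 J/m³
0.294 × 4.68 × 10^113 / 3.01 × 10^13 = 4.57 × 10^99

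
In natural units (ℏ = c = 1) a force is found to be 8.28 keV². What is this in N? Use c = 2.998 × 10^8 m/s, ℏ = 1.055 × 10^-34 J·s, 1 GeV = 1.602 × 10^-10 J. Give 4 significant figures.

6.718 × 10^-6 N

Force is [E]/[L] = [E]²/(ℏc); restore (ℏc)⁻¹.
1 GeV² → 1/(ℏc) × (1 GeV in J)² = 8.114 × 10^5 N.
Convert the energy scale: 8.28 keV² = 8.28 × 10^-12 GeV².
Result: 8.28 × 10^-12 × 8.114 × 10^5 = 6.718 × 10^-6 N.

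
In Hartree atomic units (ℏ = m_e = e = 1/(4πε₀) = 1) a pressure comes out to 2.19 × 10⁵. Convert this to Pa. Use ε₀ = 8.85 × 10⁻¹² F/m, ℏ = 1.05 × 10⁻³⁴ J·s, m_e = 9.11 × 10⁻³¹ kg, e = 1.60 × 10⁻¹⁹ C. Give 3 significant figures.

One atomic unit of pressure: P_au = E_h/a₀³ = m_e⁴e¹⁰/((4πε₀)⁵ℏ⁸) = 3.01 × 10¹³ Pa.
2.19 × 10⁵ × 3.01 × 10¹³ Pa = 6.60 × 10¹⁸ Pa

6.60 × 10¹⁸ Pa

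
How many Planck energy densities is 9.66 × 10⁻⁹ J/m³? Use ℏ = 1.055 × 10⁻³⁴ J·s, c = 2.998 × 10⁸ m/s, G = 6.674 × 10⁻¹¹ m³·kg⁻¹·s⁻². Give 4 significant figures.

2.085 × 10⁻¹²²

Planck energy density: u_P = c⁷/(ℏG²) = 4.632 × 10¹¹³ J/m³.
9.66 × 10⁻⁹ / 4.632 × 10¹¹³ = 2.085 × 10⁻¹²²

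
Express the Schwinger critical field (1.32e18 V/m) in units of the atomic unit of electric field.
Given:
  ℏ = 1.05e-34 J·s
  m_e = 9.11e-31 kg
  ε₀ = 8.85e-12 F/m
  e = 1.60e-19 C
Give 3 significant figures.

atomic unit of electric field: E_au = E_h/(e a₀) = m_e²e⁵/((4πε₀)³ℏ⁴) = 5.20e11 V/m.
1.32e18 / 5.20e11 = 2.54e6

2.54e6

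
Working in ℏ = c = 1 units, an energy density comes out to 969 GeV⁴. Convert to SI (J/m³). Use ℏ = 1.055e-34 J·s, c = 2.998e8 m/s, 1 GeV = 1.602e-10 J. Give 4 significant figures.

[E]/[L]³ = [E]⁴/(ℏc)³; restore (ℏc)⁻³.
1 GeV⁴ → 1/(ℏc)³ × (1 GeV in J)⁴ = 2.082e37 J/m³.
Result: 969 × 2.082e37 = 2.017e40 J/m³.

2.017e40 J/m³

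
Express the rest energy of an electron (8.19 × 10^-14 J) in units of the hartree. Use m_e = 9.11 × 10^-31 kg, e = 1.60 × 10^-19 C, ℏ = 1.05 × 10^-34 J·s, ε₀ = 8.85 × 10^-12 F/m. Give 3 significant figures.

1.87 × 10^4

hartree: E_h = m_e e⁴/(4πε₀ℏ)² = 4.38 × 10^-18 J.
8.19 × 10^-14 / 4.38 × 10^-18 = 1.87 × 10^4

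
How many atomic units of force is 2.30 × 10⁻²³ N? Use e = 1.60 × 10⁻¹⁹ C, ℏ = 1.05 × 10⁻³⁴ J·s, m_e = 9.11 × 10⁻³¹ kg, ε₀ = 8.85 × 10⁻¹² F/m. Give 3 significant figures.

atomic unit of force: F_au = E_h/a₀ = m_e²e⁶/((4πε₀)³ℏ⁴) = 8.33 × 10⁻⁸ N.
2.30 × 10⁻²³ / 8.33 × 10⁻⁸ = 2.76 × 10⁻¹⁶

2.76 × 10⁻¹⁶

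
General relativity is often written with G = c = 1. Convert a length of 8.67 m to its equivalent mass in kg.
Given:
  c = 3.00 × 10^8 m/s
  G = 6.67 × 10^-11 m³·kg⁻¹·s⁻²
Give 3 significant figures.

1.17 × 10^28 kg

Length → mass via c²/G.
8.67 m × (c²/G) = 1.17 × 10^28 kg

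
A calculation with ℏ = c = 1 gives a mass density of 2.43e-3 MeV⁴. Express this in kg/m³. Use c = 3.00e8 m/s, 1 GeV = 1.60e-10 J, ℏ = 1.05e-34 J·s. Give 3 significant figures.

5.66e5 kg/m³

Mass density is [E]/(c²[L]³) = [E]⁴/(ℏ³c⁵).
1 GeV⁴ → 1/(ℏ³c⁵) × (1 GeV in J)⁴ = 2.33e20 kg/m³.
Convert the energy scale: 2.43e-3 MeV⁴ = 2.43e-15 GeV⁴.
Result: 2.43e-15 × 2.33e20 = 5.66e5 kg/m³.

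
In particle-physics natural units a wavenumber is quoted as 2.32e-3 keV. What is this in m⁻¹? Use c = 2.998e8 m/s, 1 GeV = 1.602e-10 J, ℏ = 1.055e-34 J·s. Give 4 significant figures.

Inverse length is [E]/(ℏc).
1 GeV → 1/(ℏc) × (1 GeV in J) = 5.065e15 m⁻¹.
Convert the energy scale: 2.32e-3 keV = 2.32e-9 GeV.
Result: 2.32e-9 × 5.065e15 = 1.175e7 m⁻¹.

1.175e7 m⁻¹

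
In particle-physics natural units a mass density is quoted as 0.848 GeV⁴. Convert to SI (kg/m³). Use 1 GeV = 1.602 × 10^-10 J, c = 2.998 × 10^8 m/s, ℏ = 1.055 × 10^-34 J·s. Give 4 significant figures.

1.964 × 10^20 kg/m³

Mass density is [E]/(c²[L]³) = [E]⁴/(ℏ³c⁵).
1 GeV⁴ → 1/(ℏ³c⁵) × (1 GeV in J)⁴ = 2.316 × 10^20 kg/m³.
Result: 0.848 × 2.316 × 10^20 = 1.964 × 10^20 kg/m³.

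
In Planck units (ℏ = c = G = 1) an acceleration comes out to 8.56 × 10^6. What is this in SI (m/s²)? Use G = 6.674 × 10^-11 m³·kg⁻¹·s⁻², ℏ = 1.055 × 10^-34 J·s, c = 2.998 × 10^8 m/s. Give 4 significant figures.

One Planck acceleration: a_P = √(c⁷/(ℏG)) = 5.560 × 10^51 m/s².
8.56 × 10^6 × 5.560 × 10^51 m/s² = 4.760 × 10^58 m/s²

4.760 × 10^58 m/s²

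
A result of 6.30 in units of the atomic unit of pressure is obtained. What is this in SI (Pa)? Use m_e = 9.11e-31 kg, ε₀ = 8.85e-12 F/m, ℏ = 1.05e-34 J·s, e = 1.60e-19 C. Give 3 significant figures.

1.90e14 Pa

One atomic unit of pressure: P_au = E_h/a₀³ = m_e⁴e¹⁰/((4πε₀)⁵ℏ⁸) = 3.01e13 Pa.
6.30 × 3.01e13 Pa = 1.90e14 Pa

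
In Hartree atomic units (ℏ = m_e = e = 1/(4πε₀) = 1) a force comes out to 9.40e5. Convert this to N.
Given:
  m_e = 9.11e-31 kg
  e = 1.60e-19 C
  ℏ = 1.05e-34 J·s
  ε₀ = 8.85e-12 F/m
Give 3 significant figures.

One atomic unit of force: F_au = E_h/a₀ = m_e²e⁶/((4πε₀)³ℏ⁴) = 8.33e-8 N.
9.40e5 × 8.33e-8 N = 0.0783 N

0.0783 N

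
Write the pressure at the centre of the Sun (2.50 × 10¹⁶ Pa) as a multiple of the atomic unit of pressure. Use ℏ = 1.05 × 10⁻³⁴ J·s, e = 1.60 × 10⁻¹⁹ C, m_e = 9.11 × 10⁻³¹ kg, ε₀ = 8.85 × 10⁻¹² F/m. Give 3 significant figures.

830

atomic unit of pressure: P_au = E_h/a₀³ = m_e⁴e¹⁰/((4πε₀)⁵ℏ⁸) = 3.01 × 10¹³ Pa.
2.50 × 10¹⁶ / 3.01 × 10¹³ = 830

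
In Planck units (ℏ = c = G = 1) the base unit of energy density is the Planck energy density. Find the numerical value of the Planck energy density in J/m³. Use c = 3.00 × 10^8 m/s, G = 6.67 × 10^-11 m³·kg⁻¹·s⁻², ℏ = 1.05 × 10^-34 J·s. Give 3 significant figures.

u_P = c⁷/(ℏG²)
  = 2.19 × 10^59 / 4.67 × 10^-55
  = 4.68 × 10^113 J/m³

4.68 × 10^113 J/m³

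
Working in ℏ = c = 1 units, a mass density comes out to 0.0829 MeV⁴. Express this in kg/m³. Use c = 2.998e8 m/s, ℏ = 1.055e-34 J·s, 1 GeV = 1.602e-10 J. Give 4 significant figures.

Mass density is [E]/(c²[L]³) = [E]⁴/(ℏ³c⁵).
1 GeV⁴ → 1/(ℏ³c⁵) × (1 GeV in J)⁴ = 2.316e20 kg/m³.
Convert the energy scale: 0.0829 MeV⁴ = 8.29e-14 GeV⁴.
Result: 8.29e-14 × 2.316e20 = 1.920e7 kg/m³.

1.920e7 kg/m³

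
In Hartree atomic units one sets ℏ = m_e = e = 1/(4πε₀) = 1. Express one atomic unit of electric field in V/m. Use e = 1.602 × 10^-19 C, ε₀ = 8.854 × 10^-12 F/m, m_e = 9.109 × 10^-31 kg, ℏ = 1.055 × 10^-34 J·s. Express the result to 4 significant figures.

E_au = E_h/(e a₀) = m_e²e⁵/((4πε₀)³ℏ⁴)
E_h = 4.354 × 10^-18 J
a₀ = 5.297 × 10^-11 m
E_h/(e·a₀) = 5.131 × 10^11 V/m

5.131 × 10^11 V/m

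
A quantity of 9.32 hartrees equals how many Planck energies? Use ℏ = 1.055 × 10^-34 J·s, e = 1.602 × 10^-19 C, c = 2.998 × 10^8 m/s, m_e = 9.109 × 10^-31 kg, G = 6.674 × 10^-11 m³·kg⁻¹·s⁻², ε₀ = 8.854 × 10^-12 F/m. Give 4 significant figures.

2.074 × 10^-26

hartree: E_h = m_e e⁴/(4πε₀ℏ)² = 4.354 × 10^-18 J
Planck energy: E_P = √(ℏc⁵/G) = 1.957 × 10^9 J
9.32 × 4.354 × 10^-18 / 1.957 × 10^9 = 2.074 × 10^-26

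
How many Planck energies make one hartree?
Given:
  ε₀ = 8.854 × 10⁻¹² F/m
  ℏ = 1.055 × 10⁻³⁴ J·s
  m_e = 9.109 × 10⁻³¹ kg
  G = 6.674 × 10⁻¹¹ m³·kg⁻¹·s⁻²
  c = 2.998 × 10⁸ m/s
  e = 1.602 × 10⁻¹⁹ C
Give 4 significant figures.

hartree: E_h = m_e e⁴/(4πε₀ℏ)² = 4.354 × 10⁻¹⁸ J
Planck energy: E_P = √(ℏc⁵/G) = 1.957 × 10⁹ J
ratio = 4.354 × 10⁻¹⁸ / 1.957 × 10⁹ = 2.225 × 10⁻²⁷

2.225 × 10⁻²⁷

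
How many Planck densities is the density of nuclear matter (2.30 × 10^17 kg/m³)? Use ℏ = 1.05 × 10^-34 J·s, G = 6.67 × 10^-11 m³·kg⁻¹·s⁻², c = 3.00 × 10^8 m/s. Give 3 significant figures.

4.42 × 10^-80

Planck density: ρ_P = c⁵/(ℏG²) = 5.20 × 10^96 kg/m³.
2.30 × 10^17 / 5.20 × 10^96 = 4.42 × 10^-80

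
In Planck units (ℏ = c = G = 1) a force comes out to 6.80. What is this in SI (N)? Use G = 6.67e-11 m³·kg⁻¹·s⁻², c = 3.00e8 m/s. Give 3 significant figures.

8.26e44 N

One Planck force: F_P = c⁴/G = 1.21e44 N.
6.80 × 1.21e44 N = 8.26e44 N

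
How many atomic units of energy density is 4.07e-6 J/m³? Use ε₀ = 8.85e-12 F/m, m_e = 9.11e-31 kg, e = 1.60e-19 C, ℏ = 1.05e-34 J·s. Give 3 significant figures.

atomic unit of energy density: u_au = E_h/a₀³ = m_e⁴e¹⁰/((4πε₀)⁵ℏ⁸) = 3.01e13 J/m³.
4.07e-6 / 3.01e13 = 1.35e-19

1.35e-19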